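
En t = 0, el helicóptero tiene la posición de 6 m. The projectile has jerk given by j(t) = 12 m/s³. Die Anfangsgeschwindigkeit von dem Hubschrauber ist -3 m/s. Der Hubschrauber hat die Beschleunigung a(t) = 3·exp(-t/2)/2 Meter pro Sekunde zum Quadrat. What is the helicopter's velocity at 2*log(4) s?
We need to integrate our acceleration equation a(t) = 3·exp(-t/2)/2 1 time. Taking ∫a(t)dt and applying v(0) = -3, we find v(t) = -3·exp(-t/2). From the given velocity equation v(t) = -3·exp(-t/2), we substitute t = 2*log(4) to get v = -3/4.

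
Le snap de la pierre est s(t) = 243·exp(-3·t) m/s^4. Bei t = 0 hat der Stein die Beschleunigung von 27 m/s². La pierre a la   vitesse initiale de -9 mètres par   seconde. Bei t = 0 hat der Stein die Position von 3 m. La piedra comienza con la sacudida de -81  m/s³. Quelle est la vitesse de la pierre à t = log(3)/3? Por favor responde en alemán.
Ausgehend von dem Snap s(t) = 243·exp(-3·t), nehmen wir 3 Integrale. Die Stammfunktion von dem Snap ist der Ruck. Mit j(0) = -81 erhalten wir j(t) = -81·exp(-3·t). Mit ∫j(t)dt und Anwendung von a(0) = 27, finden wir a(t) = 27·exp(-3·t). Das Integral von der Beschleunigung ist die Geschwindigkeit. Mit v(0) = -9 erhalten wir v(t) = -9·exp(-3·t). Aus der Gleichung für die Geschwindigkeit v(t) = -9·exp(-3·t), setzen wir t = log(3)/3 ein und erhalten v = -3.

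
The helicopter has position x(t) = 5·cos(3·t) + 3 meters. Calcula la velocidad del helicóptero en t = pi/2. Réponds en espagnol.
Partiendo de la posición x(t) = 5·cos(3·t) + 3, tomamos 1 derivada. Tomando d/dt de x(t), encontramos v(t) = -15·sin(3·t). Tenemos la velocidad v(t) = -15·sin(3·t). Sustituyendo t = pi/2: v(pi/2) = 15.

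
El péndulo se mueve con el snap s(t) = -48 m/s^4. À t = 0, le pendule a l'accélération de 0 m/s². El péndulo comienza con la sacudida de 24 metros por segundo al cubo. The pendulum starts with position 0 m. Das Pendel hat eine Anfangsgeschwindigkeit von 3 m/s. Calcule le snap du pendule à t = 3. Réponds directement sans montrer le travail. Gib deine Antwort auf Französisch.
s(3) = -48.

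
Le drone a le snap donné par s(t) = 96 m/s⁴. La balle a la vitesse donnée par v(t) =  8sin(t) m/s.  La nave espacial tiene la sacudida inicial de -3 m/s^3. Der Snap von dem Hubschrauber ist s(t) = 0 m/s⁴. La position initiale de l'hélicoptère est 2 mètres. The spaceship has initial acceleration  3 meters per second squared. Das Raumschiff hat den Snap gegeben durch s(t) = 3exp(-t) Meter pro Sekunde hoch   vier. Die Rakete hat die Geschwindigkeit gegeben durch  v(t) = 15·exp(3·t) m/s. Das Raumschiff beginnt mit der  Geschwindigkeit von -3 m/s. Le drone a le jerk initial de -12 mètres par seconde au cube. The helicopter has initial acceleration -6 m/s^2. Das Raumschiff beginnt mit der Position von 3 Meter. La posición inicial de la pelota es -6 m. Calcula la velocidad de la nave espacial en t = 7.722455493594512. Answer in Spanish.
Partiendo del snap s(t) = 3·exp(-t), tomamos 3 antiderivadas. Integrando el snap y usando la condición inicial j(0) = -3, obtenemos j(t) = -3·exp(-t). La antiderivada de la sacudida es la aceleración. Usando a(0) = 3, obtenemos a(t) = 3·exp(-t). La antiderivada de la aceleración, con v(0) = -3, da la velocidad: v(t) = -3·exp(-t). Tenemos la velocidad v(t) = -3·exp(-t). Sustituyendo t = 7.722455493594512: v(7.722455493594512) = -0.00132831613216785.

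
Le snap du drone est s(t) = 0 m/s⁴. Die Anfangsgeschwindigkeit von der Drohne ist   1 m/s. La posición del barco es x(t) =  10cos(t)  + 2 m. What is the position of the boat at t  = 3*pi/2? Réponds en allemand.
Wir haben die Position x(t) = 10·cos(t) + 2. Durch Einsetzen von t = 3*pi/2: x(3*pi/2) = 2.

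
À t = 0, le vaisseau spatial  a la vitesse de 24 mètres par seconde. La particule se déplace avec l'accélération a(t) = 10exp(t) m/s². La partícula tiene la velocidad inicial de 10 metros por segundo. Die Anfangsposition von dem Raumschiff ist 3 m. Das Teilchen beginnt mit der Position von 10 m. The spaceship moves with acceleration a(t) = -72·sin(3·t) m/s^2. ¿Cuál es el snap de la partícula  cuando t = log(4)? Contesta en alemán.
Ausgehend von der Beschleunigung a(t) = 10·exp(t), nehmen wir 2 Ableitungen. Mit d/dt von a(t) finden wir j(t) = 10·exp(t). Durch Ableiten von dem Ruck erhalten wir den Snap: s(t) = 10·exp(t). Aus der Gleichung für den Snap s(t) = 10·exp(t), setzen wir t = log(4) ein und erhalten s = 40.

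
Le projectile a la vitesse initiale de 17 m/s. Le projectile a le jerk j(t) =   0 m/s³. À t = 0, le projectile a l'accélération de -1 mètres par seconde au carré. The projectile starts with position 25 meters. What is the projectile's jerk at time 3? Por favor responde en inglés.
We have jerk j(t) = 0. Substituting t = 3: j(3) = 0.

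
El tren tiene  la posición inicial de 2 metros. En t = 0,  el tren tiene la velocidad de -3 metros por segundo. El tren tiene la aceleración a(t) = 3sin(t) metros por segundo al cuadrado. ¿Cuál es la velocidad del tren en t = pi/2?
Debemos encontrar la integral de nuestra ecuación de la aceleración a(t) = 3·sin(t) 1 vez. Tomando ∫a(t)dt y aplicando v(0) = -3, encontramos v(t) = -3·cos(t). Tenemos la velocidad v(t) = -3·cos(t). Sustituyendo t = pi/2: v(pi/2) = 0.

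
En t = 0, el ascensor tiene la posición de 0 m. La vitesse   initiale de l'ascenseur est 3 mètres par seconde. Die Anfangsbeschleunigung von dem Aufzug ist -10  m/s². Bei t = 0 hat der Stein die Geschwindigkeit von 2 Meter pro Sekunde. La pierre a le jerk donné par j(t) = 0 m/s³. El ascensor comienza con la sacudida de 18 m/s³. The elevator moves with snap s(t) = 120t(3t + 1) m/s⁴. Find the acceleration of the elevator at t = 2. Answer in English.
We need to integrate our snap equation s(t) = 120·t·(3·t + 1) 2 times. Taking ∫s(t)dt and applying j(0) = 18, we find j(t) = 120·t^3 + 60·t^2 + 18. Finding the antiderivative of j(t) and using a(0) = -10: a(t) = 30·t^4 + 20·t^3 + 18·t - 10. Using a(t) = 30·t^4 + 20·t^3 + 18·t - 10 and substituting t = 2, we find a = 666.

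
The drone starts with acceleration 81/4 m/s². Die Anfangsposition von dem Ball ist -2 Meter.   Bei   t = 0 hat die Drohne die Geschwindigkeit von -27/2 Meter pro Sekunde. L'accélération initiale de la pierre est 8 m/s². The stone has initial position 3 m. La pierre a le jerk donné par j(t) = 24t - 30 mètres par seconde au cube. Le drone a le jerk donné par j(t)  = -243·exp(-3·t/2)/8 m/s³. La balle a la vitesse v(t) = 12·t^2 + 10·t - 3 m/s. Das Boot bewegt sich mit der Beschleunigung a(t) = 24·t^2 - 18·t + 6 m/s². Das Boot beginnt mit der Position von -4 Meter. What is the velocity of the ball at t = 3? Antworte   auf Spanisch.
Usando v(t) = 12·t^2 + 10·t - 3 y sustituyendo t = 3, encontramos v = 135.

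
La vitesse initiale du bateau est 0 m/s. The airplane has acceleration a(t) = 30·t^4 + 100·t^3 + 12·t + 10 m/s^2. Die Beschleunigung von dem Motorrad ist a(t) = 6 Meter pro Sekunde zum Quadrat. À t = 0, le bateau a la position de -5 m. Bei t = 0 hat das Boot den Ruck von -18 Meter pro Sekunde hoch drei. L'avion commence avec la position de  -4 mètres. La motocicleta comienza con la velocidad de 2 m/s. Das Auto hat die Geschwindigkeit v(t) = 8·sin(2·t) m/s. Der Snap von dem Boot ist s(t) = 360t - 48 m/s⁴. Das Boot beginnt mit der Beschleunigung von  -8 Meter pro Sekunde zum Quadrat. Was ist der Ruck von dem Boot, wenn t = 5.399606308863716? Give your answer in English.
We must find the integral of our snap equation s(t) = 360·t - 48 1 time. Integrating snap and using the initial condition j(0) = -18, we get j(t) = 180·t^2 - 48·t - 18. From the given jerk equation j(t) = 180·t^2 - 48·t - 18, we substitute t = 5.399606308863716 to get j = 4970.85358950429.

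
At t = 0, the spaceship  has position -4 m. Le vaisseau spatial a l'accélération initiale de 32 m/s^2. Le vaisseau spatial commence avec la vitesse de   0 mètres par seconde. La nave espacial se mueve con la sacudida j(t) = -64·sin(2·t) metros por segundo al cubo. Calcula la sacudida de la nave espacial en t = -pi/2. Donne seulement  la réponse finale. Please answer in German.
j(-pi/2) = 0.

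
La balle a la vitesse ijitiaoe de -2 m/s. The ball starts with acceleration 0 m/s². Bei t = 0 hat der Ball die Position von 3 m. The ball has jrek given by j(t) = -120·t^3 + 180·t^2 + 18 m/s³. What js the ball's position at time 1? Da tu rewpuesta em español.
Para resolver esto, necesitamos tomar 3 antiderivadas de nuestra ecuación de la sacudida j(t) = -120·t^3 + 180·t^2 + 18. Integrando la sacudida y usando la condición inicial a(0) = 0, obtenemos a(t) = -30·t^4 + 60·t^3 + 18·t. Integrando la aceleración y usando la condición inicial v(0) = -2, obtenemos v(t) = -6·t^5 + 15·t^4 + 9·t^2 - 2. Integrando la velocidad y usando la condición inicial x(0) = 3, obtenemos x(t) = -t^6 + 3·t^5 + 3·t^3 - 2·t + 3. Tenemos la posición x(t) = -t^6 + 3·t^5 + 3·t^3 - 2·t + 3. Sustituyendo t = 1: x(1) = 6.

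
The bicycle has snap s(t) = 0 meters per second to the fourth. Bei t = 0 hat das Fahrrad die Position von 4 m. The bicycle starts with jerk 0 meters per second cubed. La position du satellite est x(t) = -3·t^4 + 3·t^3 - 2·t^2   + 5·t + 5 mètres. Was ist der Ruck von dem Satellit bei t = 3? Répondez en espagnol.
Para resolver esto, necesitamos tomar 3 derivadas de nuestra ecuación de la posición x(t) = -3·t^4 + 3·t^3 - 2·t^2 + 5·t + 5. Tomando d/dt de x(t), encontramos v(t) = -12·t^3 + 9·t^2 - 4·t + 5. Derivando la velocidad, obtenemos la aceleración: a(t) = -36·t^2 + 18·t - 4. La derivada de la aceleración da la sacudida: j(t) = 18 - 72·t. Tenemos la sacudida j(t) = 18 - 72·t. Sustituyendo t = 3: j(3) = -198.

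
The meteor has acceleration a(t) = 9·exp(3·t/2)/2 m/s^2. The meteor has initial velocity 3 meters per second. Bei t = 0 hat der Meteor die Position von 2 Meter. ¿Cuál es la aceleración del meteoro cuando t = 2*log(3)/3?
De la ecuación de la aceleración a(t) = 9·exp(3·t/2)/2, sustituimos t = 2*log(3)/3 para obtener a = 27/2.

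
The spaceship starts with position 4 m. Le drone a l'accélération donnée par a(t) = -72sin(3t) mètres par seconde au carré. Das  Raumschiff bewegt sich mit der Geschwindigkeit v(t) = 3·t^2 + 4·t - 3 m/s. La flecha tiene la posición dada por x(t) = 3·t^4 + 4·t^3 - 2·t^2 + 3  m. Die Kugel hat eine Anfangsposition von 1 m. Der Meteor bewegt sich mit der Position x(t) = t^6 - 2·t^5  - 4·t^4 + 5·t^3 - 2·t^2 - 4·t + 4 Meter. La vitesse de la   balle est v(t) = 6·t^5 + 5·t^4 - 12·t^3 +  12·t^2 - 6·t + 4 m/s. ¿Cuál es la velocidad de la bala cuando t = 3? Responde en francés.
En utilisant v(t) = 6·t^5 + 5·t^4 - 12·t^3 + 12·t^2 - 6·t + 4 et en substituant t = 3, nous trouvons v = 1633.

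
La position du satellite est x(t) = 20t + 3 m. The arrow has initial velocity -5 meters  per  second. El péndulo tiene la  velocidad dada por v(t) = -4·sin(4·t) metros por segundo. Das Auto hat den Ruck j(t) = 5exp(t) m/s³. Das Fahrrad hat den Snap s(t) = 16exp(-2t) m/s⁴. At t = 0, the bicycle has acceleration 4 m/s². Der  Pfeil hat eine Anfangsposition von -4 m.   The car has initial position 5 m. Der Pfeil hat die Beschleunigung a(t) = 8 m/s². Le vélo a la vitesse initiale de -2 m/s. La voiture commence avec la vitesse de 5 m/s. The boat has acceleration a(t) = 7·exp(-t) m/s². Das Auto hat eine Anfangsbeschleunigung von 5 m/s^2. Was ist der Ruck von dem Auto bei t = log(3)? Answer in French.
De l'équation du jerk j(t) = 5·exp(t), nous substituons t = log(3) pour obtenir j = 15.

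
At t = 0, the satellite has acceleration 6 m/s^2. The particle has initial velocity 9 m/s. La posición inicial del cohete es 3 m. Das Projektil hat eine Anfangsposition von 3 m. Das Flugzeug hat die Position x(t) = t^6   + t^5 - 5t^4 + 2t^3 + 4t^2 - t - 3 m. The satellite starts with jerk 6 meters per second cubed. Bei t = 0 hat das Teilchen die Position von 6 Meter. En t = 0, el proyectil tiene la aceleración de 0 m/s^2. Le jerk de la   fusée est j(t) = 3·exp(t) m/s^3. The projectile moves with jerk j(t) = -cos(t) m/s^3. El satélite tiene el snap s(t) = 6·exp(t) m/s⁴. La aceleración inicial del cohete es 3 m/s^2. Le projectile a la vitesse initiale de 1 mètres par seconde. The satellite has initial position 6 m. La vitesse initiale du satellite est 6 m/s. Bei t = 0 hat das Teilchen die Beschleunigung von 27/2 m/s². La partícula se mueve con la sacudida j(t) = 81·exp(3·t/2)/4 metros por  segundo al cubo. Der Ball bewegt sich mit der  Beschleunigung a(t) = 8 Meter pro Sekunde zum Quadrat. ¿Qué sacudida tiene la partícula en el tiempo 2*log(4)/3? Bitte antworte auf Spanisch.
De la ecuación de la sacudida j(t) = 81·exp(3·t/2)/4, sustituimos t = 2*log(4)/3 para obtener j = 81.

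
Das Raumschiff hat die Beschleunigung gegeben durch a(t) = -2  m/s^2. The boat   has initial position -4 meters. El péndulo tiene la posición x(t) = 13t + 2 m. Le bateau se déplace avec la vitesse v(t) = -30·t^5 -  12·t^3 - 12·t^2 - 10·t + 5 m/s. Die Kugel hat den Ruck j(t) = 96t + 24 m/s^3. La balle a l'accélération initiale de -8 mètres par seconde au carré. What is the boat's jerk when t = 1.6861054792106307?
We must differentiate our velocity equation v(t) = -30·t^5 - 12·t^3 - 12·t^2 - 10·t + 5 2 times. Taking d/dt of v(t), we find a(t) = -150·t^4 - 36·t^2 - 24·t - 10. The derivative of acceleration gives jerk: j(t) = -600·t^3 - 72·t - 24. We have jerk j(t) = -600·t^3 - 72·t - 24. Substituting t = 1.6861054792106307: j(1.6861054792106307) = -3021.50944447664.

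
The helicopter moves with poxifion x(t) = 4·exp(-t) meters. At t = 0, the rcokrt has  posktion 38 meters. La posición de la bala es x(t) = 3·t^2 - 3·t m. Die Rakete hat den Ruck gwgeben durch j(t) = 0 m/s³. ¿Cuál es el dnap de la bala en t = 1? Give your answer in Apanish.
Partiendo de la posición x(t) = 3·t^2 - 3·t, tomamos 4 derivadas. Derivando la posición, obtenemos la velocidad: v(t) = 6·t - 3. Tomando d/dt de v(t), encontramos a(t) = 6. Derivando la aceleración, obtenemos la sacudida: j(t) = 0. La derivada de la sacudida da el snap: s(t) = 0. Tenemos el snap s(t) = 0. Sustituyendo t = 1: s(1) = 0.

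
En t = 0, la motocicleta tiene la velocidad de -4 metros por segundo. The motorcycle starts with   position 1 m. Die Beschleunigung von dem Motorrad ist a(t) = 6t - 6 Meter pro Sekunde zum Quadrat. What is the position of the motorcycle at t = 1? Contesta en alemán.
Wir müssen unsere Gleichung für die Beschleunigung a(t) = 6·t - 6 2-mal integrieren. Mit ∫a(t)dt und Anwendung von v(0) = -4, finden wir v(t) = 3·t^2 - 6·t - 4. Mit ∫v(t)dt und Anwendung von x(0) = 1, finden wir x(t) = t^3 - 3·t^2 - 4·t + 1. Aus der Gleichung für die Position x(t) = t^3 - 3·t^2 - 4·t + 1, setzen wir t = 1 ein und erhalten x = -5.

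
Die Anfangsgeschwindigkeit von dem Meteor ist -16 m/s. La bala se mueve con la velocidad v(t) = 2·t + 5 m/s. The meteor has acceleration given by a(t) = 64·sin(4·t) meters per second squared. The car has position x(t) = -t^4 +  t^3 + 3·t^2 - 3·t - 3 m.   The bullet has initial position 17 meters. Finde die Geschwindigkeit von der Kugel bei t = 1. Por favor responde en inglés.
We have velocity v(t) = 2·t + 5. Substituting t = 1: v(1) = 7.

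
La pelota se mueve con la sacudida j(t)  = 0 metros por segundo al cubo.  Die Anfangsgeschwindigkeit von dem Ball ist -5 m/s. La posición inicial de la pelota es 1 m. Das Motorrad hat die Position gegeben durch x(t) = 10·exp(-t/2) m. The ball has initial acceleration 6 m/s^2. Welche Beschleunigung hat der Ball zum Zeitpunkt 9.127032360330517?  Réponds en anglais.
Starting from jerk j(t) = 0, we take 1 antiderivative. The antiderivative of jerk is acceleration. Using a(0) = 6, we get a(t) = 6. Using a(t) = 6 and substituting t = 9.127032360330517, we find a = 6.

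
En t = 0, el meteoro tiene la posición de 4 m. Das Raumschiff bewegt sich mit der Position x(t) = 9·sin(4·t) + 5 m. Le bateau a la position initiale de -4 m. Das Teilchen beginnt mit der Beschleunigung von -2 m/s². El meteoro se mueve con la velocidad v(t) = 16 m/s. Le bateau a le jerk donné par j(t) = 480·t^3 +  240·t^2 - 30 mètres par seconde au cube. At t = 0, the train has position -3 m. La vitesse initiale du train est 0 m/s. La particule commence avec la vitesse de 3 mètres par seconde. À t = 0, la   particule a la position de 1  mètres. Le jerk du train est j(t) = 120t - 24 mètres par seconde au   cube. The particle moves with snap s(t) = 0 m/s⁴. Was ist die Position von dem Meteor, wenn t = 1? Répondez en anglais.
To find the answer, we compute 1 antiderivative of v(t) = 16. Taking ∫v(t)dt and applying x(0) = 4, we find x(t) = 16·t + 4. We have position x(t) = 16·t + 4. Substituting t = 1: x(1) = 20.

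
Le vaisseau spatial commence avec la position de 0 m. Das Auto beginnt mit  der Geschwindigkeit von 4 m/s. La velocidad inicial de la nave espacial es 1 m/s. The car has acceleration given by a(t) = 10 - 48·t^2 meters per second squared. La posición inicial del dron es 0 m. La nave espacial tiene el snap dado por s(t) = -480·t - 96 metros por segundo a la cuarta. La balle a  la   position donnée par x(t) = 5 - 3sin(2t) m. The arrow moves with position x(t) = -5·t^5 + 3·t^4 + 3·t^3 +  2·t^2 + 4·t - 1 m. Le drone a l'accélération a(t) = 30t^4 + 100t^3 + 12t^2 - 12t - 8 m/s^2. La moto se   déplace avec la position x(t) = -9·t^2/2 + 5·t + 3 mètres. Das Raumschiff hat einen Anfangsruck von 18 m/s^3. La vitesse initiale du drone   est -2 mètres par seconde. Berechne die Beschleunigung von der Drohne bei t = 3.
Mit a(t) = 30·t^4 + 100·t^3 + 12·t^2 - 12·t - 8 und Einsetzen von t = 3, finden wir a = 5194.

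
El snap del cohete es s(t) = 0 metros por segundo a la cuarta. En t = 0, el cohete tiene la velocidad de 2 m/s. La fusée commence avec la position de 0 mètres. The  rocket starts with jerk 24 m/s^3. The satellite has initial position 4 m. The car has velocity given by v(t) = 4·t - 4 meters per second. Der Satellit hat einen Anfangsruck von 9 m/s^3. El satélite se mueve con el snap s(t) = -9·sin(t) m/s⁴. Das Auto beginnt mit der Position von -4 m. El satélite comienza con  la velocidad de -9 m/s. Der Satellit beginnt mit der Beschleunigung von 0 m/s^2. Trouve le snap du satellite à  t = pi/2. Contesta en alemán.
Mit s(t) = -9·sin(t) und Einsetzen von t = pi/2, finden wir s = -9.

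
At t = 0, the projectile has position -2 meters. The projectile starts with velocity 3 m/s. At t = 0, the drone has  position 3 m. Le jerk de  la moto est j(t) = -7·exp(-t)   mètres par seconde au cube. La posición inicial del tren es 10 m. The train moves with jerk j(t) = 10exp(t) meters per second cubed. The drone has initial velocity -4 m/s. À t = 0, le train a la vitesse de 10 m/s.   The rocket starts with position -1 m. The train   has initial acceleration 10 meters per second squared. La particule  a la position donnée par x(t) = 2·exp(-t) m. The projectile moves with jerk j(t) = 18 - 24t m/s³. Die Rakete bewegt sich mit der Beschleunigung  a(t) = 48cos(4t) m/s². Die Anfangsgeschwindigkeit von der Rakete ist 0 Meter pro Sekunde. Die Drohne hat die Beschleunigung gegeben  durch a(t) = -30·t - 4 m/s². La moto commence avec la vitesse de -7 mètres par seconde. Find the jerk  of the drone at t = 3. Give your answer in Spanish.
Partiendo de la aceleración a(t) = -30·t - 4, tomamos 1 derivada. Derivando la aceleración, obtenemos la sacudida: j(t) = -30. De la ecuación de la sacudida j(t) = -30, sustituimos t = 3 para obtener j = -30.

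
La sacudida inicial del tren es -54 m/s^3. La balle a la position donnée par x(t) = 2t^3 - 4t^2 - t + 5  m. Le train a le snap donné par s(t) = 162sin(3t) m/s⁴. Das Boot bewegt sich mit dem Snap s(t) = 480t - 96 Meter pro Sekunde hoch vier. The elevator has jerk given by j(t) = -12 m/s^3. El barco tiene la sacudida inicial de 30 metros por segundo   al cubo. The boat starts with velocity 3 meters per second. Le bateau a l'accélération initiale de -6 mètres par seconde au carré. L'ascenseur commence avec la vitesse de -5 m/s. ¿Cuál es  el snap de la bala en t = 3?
Debemos derivar nuestra ecuación de la posición x(t) = 2·t^3 - 4·t^2 - t + 5 4 veces. Tomando d/dt de x(t), encontramos v(t) = 6·t^2 - 8·t - 1. Tomando d/dt de v(t), encontramos a(t) = 12·t - 8. La derivada de la aceleración da la sacudida: j(t) = 12. La derivada de la sacudida da el snap: s(t) = 0. Tenemos el snap s(t) = 0. Sustituyendo t = 3: s(3) = 0.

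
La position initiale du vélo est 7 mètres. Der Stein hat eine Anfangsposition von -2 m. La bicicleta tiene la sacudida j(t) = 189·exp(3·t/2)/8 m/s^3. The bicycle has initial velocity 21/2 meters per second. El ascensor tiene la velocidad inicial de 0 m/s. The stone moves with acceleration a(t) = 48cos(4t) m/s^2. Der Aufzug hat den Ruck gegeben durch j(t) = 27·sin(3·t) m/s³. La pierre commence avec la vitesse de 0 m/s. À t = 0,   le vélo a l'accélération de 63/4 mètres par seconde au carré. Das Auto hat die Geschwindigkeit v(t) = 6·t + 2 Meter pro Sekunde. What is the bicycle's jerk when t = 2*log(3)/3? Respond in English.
We have jerk j(t) = 189·exp(3·t/2)/8. Substituting t = 2*log(3)/3: j(2*log(3)/3) = 567/8.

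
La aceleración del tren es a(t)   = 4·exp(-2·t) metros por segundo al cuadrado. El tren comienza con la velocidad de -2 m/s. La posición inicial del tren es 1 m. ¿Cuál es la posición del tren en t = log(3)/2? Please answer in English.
To find the answer, we compute 2 antiderivatives of a(t) = 4·exp(-2·t). The integral of acceleration is velocity. Using v(0) = -2, we get v(t) = -2·exp(-2·t). Taking ∫v(t)dt and applying x(0) = 1, we find x(t) = exp(-2·t). We have position x(t) = exp(-2·t). Substituting t = log(3)/2: x(log(3)/2) = 1/3.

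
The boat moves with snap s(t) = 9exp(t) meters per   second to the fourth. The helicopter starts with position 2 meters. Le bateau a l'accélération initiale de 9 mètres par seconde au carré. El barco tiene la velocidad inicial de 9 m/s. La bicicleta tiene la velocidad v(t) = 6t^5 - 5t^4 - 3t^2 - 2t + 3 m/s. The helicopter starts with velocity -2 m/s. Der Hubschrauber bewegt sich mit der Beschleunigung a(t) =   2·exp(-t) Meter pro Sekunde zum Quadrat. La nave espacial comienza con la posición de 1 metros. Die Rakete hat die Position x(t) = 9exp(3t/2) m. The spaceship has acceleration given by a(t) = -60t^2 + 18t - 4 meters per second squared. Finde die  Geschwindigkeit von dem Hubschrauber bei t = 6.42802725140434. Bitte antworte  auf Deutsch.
Um dies zu lösen, müssen wir 1 Integral unserer Gleichung für die Beschleunigung a(t) = 2·exp(-t) finden. Die Stammfunktion von der Beschleunigung ist die Geschwindigkeit. Mit v(0) = -2 erhalten wir v(t) = -2·exp(-t). Aus der Gleichung für die Geschwindigkeit v(t) = -2·exp(-t), setzen wir t = 6.42802725140434 ein und erhalten v = -0.00323126986857511.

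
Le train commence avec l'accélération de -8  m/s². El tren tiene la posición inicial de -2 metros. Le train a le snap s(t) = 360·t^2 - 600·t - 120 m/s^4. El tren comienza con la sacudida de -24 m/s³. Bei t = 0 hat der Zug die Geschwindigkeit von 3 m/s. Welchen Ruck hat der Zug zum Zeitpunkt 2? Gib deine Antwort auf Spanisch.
Para resolver esto, necesitamos tomar 1 integral de nuestra ecuación del snap s(t) = 360·t^2 - 600·t - 120. Integrando el snap y usando la condición inicial j(0) = -24, obtenemos j(t) = 120·t^3 - 300·t^2 - 120·t - 24. Usando j(t) = 120·t^3 - 300·t^2 - 120·t - 24 y sustituyendo t = 2, encontramos j = -504.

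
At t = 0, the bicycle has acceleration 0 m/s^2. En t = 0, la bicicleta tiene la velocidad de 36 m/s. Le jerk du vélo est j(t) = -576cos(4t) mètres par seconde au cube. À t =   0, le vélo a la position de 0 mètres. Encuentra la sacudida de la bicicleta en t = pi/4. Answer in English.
From the given jerk equation j(t) = -576·cos(4·t), we substitute t = pi/4 to get j = 576.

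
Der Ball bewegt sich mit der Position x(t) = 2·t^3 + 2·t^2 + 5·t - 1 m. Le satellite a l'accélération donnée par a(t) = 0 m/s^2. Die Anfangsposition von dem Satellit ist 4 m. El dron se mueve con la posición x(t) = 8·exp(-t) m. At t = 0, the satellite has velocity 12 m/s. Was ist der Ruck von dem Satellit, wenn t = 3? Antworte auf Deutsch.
Ausgehend von der Beschleunigung a(t) = 0, nehmen wir 1 Ableitung. Durch Ableiten von der Beschleunigung erhalten wir den Ruck: j(t) = 0. Aus der Gleichung für den Ruck j(t) = 0, setzen wir t = 3 ein und erhalten j = 0.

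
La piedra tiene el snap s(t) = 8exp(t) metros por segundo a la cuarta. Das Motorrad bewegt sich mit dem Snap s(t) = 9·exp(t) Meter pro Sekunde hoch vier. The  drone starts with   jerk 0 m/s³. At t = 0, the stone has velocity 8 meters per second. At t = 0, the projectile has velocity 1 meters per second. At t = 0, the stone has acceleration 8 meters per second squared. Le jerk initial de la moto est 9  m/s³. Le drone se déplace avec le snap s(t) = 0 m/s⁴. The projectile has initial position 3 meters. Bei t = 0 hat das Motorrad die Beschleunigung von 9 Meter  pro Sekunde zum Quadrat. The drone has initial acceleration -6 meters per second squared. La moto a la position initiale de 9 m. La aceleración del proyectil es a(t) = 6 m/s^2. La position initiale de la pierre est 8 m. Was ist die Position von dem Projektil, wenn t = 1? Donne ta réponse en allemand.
Wir müssen die Stammfunktion unserer Gleichung für die Beschleunigung a(t) = 6 2-mal finden. Die Stammfunktion von der Beschleunigung ist die Geschwindigkeit. Mit v(0) = 1 erhalten wir v(t) = 6·t + 1. Durch Integration von der Geschwindigkeit und Verwendung der Anfangsbedingung x(0) = 3, erhalten wir x(t) = 3·t^2 + t + 3. Aus der Gleichung für die Position x(t) = 3·t^2 + t + 3, setzen wir t = 1 ein und erhalten x = 7.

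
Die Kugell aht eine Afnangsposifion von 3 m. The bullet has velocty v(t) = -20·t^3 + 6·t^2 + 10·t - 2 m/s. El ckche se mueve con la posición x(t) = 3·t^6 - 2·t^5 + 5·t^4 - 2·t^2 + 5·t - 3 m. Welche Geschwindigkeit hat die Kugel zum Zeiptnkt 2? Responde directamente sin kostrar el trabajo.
Die Geschwindigkeit bei t = 2 ist v = -118.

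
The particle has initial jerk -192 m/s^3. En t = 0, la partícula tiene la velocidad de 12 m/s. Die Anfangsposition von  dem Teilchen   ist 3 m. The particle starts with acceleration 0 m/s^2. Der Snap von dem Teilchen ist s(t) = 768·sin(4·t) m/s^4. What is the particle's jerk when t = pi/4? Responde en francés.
En partant du snap s(t) = 768·sin(4·t), nous prenons 1 primitive. La primitive du snap est le jerk. En utilisant j(0) = -192, nous obtenons j(t) = -192·cos(4·t). De l'équation du jerk j(t) = -192·cos(4·t), nous substituons t = pi/4 pour obtenir j = 192.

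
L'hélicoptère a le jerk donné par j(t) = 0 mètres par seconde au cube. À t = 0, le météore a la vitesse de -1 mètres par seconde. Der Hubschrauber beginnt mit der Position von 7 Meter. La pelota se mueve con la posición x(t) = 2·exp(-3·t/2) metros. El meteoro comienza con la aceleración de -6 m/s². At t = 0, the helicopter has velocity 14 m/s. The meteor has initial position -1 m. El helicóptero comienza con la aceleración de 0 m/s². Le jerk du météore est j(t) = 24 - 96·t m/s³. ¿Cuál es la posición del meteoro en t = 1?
Para resolver esto, necesitamos tomar 3 antiderivadas de nuestra ecuación de la sacudida j(t) = 24 - 96·t. La antiderivada de la sacudida es la aceleración. Usando a(0) = -6, obtenemos a(t) = -48·t^2 + 24·t - 6. La antiderivada de la aceleración, con v(0) = -1, da la velocidad: v(t) = -16·t^3 + 12·t^2 - 6·t - 1. La antiderivada de la velocidad, con x(0) = -1, da la posición: x(t) = -4·t^4 + 4·t^3 - 3·t^2 - t - 1. Tenemos la posición x(t) = -4·t^4 + 4·t^3 - 3·t^2 - t - 1. Sustituyendo t = 1: x(1) = -5.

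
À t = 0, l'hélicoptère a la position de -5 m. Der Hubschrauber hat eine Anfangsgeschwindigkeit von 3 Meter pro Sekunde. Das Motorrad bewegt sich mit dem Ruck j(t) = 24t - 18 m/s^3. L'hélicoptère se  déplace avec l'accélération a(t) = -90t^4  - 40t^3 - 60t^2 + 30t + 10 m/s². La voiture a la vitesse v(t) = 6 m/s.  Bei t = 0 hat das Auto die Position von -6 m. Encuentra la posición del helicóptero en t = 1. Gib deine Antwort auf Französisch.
En partant de l'accélération a(t) = -90·t^4 - 40·t^3 - 60·t^2 + 30·t + 10, nous prenons 2 intégrales. En prenant ∫a(t)dt et en appliquant v(0) = 3, nous trouvons v(t) = -18·t^5 - 10·t^4 - 20·t^3 + 15·t^2 + 10·t + 3. En intégrant la vitesse et en utilisant la condition initiale x(0) = -5, nous obtenons x(t) = -3·t^6 - 2·t^5 - 5·t^4 + 5·t^3 + 5·t^2 + 3·t - 5. Nous avons la position x(t) = -3·t^6 - 2·t^5 - 5·t^4 + 5·t^3 + 5·t^2 + 3·t - 5. En substituant t = 1: x(1) = -2.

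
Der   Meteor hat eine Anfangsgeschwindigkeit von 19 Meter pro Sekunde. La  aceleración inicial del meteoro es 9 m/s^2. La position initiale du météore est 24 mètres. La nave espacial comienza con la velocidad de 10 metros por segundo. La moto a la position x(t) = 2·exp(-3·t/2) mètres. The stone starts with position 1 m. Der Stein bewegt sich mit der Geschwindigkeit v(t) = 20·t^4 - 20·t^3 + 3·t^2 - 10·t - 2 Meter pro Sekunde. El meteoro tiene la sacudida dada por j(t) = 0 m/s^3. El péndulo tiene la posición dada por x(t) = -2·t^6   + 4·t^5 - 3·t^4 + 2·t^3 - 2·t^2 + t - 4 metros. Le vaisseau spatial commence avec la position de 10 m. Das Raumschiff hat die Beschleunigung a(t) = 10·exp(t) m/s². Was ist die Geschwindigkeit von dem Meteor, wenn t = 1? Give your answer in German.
Um dies zu lösen, müssen wir 2 Integrale unserer Gleichung für den Ruck j(t) = 0 finden. Durch Integration von dem Ruck und Verwendung der Anfangsbedingung a(0) = 9, erhalten wir a(t) = 9. Mit ∫a(t)dt und Anwendung von v(0) = 19, finden wir v(t) = 9·t + 19. Mit v(t) = 9·t + 19 und Einsetzen von t = 1, finden wir v = 28.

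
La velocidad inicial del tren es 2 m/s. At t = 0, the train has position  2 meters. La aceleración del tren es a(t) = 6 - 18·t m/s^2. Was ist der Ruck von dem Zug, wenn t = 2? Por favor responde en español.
Partiendo de la aceleración a(t) = 6 - 18·t, tomamos 1 derivada. La derivada de la aceleración da la sacudida: j(t) = -18. Usando j(t) = -18 y sustituyendo t = 2, encontramos j = -18.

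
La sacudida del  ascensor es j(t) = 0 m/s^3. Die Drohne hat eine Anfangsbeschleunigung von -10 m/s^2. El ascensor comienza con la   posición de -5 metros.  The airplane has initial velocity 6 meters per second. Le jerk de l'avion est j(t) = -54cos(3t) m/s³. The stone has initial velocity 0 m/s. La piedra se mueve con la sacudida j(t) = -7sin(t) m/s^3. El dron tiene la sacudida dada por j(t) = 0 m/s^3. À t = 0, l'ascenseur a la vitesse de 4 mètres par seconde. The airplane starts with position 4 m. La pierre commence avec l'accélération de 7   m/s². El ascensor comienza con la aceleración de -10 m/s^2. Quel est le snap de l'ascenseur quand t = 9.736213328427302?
Nous devons dériver notre équation du jerk j(t) = 0 1 fois. En dérivant le jerk, nous obtenons le snap: s(t) = 0. De l'équation du snap s(t) = 0, nous substituons t = 9.736213328427302 pour obtenir s = 0.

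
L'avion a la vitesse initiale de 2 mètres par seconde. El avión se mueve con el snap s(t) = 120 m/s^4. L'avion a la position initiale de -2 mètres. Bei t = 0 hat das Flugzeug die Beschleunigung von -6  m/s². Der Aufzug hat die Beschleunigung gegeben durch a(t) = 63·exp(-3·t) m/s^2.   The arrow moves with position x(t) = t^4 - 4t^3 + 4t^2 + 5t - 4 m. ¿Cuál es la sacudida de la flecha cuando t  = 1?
Para resolver esto, necesitamos tomar 3 derivadas de nuestra ecuación de la posición x(t) = t^4 - 4·t^3 + 4·t^2 + 5·t - 4. Derivando la posición, obtenemos la velocidad: v(t) = 4·t^3 - 12·t^2 + 8·t + 5. La derivada de la velocidad da la aceleración: a(t) = 12·t^2 - 24·t + 8. La derivada de la aceleración da la sacudida: j(t) = 24·t - 24. De la ecuación de la sacudida j(t) = 24·t - 24, sustituimos t = 1 para obtener j = 0.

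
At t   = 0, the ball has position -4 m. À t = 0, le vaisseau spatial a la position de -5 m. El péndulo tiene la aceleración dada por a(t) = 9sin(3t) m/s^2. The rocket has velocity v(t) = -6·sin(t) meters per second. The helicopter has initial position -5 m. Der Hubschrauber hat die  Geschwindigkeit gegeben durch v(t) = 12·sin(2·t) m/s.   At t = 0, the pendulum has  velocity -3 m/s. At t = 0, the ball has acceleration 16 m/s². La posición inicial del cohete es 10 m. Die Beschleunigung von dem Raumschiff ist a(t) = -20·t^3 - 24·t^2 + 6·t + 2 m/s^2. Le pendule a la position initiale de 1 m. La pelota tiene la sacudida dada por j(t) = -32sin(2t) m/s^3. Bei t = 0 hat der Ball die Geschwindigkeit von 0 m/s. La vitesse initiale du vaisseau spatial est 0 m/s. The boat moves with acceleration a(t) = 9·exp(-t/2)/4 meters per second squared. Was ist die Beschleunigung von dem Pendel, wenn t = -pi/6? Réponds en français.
Nous avons l'accélération a(t) = 9·sin(3·t). En substituant t = -pi/6: a(-pi/6) = -9.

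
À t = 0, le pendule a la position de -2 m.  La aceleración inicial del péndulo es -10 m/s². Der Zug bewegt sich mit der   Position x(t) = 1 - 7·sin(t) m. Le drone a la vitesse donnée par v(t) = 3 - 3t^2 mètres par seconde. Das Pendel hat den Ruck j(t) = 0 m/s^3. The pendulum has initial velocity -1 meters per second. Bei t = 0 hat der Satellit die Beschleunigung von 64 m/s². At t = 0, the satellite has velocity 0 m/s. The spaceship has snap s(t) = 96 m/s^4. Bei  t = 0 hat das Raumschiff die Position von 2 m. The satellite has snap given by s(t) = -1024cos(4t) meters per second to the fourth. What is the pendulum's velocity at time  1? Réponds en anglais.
To solve this, we need to take 2 integrals of our jerk equation j(t) = 0. The antiderivative of jerk is acceleration. Using a(0) = -10, we get a(t) = -10. Integrating acceleration and using the initial condition v(0) = -1, we get v(t) = -10·t - 1. Using v(t) = -10·t - 1 and substituting t = 1, we find v = -11.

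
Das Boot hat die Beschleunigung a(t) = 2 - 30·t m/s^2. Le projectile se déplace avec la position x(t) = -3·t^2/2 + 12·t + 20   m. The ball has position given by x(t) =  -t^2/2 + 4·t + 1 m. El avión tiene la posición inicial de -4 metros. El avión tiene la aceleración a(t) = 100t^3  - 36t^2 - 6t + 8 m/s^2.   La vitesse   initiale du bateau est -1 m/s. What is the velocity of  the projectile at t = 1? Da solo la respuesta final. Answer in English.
v(1) = 9.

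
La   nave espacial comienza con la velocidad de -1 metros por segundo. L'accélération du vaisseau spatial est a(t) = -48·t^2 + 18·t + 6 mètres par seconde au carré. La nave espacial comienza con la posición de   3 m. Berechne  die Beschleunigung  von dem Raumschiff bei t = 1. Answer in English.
We have acceleration a(t) = -48·t^2 + 18·t + 6. Substituting t = 1: a(1) = -24.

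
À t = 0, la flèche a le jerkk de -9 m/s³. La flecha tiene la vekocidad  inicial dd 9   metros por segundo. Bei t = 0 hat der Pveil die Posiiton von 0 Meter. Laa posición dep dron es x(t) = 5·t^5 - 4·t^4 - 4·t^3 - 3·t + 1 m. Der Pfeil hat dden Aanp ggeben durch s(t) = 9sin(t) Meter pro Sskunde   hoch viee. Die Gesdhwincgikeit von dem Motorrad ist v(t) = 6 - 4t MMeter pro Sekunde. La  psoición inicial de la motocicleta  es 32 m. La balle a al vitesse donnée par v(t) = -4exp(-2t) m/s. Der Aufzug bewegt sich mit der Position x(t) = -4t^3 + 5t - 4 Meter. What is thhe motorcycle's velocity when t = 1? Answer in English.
From the given velocity equation v(t) = 6 - 4·t, we substitute t = 1 to get v = 2.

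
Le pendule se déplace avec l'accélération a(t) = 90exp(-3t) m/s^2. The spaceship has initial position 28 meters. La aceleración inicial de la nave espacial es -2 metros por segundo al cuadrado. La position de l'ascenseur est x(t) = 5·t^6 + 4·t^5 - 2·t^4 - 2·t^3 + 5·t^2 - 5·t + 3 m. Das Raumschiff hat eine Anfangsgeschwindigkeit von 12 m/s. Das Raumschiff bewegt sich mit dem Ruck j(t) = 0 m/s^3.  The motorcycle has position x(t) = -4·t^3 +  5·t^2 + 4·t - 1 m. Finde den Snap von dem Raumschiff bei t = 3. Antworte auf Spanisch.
Para resolver esto, necesitamos tomar 1 derivada de nuestra ecuación de la sacudida j(t) = 0. Derivando la sacudida, obtenemos el snap: s(t) = 0. De la ecuación del snap s(t) = 0, sustituimos t = 3 para obtener s = 0.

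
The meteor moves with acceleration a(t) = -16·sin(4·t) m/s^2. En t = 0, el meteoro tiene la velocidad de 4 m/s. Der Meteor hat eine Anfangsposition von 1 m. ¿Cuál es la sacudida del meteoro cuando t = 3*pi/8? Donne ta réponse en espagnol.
Partiendo de la aceleración a(t) = -16·sin(4·t), tomamos 1 derivada. La derivada de la aceleración da la sacudida: j(t) = -64·cos(4·t). De la ecuación de la sacudida j(t) = -64·cos(4·t), sustituimos t = 3*pi/8 para obtener j = 0.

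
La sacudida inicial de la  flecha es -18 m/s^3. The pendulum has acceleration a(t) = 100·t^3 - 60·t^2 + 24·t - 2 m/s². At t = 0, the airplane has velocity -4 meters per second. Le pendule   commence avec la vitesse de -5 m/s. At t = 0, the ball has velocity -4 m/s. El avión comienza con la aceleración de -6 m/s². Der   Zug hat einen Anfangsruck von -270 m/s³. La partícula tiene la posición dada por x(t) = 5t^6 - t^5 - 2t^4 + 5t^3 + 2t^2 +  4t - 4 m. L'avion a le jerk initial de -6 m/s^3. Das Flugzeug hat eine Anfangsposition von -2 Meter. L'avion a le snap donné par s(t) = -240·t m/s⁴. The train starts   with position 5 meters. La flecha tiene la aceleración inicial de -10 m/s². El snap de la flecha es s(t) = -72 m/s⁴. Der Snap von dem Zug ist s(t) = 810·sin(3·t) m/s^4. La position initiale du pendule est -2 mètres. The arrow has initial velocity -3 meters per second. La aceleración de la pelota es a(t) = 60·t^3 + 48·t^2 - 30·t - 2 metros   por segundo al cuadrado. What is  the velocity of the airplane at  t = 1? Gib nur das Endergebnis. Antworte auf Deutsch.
Die Geschwindigkeit bei t = 1 ist v = -23.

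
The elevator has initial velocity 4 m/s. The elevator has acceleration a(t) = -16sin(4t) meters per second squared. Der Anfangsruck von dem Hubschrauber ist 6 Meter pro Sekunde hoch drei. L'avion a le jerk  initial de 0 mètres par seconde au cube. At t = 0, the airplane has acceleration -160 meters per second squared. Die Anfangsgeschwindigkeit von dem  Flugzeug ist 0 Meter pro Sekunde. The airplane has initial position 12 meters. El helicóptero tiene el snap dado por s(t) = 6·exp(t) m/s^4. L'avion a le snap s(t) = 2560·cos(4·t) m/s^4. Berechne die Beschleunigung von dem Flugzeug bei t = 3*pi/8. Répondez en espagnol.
Para resolver esto, necesitamos tomar 2 integrales de nuestra ecuación del snap s(t) = 2560·cos(4·t). Integrando el snap y usando la condición inicial j(0) = 0, obtenemos j(t) = 640·sin(4·t). Tomando ∫j(t)dt y aplicando a(0) = -160, encontramos a(t) = -160·cos(4·t). Usando a(t) = -160·cos(4·t) y sustituyendo t = 3*pi/8, encontramos a = 0.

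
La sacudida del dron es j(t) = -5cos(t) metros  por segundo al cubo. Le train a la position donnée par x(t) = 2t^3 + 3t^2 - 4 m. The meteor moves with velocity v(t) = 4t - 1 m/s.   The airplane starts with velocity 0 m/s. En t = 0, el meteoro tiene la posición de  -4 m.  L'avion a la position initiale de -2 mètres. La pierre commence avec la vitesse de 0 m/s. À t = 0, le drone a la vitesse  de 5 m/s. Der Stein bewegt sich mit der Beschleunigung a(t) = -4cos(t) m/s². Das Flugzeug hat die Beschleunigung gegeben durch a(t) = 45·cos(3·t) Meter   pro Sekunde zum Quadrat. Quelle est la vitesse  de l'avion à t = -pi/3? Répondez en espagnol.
Necesitamos integrar nuestra ecuación de la aceleración a(t) = 45·cos(3·t) 1 vez. La integral de la aceleración, con v(0) = 0, da la velocidad: v(t) = 15·sin(3·t). Tenemos la velocidad v(t) = 15·sin(3·t). Sustituyendo t = -pi/3: v(-pi/3) = 0.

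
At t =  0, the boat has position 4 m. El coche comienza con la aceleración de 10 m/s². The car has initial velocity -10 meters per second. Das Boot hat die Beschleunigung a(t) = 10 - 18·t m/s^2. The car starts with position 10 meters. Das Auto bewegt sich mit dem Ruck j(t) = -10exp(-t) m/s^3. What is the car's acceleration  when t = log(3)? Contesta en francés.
Pour résoudre ceci, nous devons prendre 1 intégrale de notre équation du jerk j(t) = -10·exp(-t). La primitive du jerk, avec a(0) = 10, donne l'accélération: a(t) = 10·exp(-t). Nous avons l'accélération a(t) = 10·exp(-t). En substituant t = log(3): a(log(3)) = 10/3.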